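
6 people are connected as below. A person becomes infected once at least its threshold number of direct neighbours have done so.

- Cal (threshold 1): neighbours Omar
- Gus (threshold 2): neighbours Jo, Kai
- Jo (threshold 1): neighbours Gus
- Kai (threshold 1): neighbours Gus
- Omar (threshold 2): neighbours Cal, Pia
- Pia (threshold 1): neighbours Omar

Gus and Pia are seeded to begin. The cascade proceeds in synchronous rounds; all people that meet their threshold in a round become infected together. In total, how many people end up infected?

4

Round 1 — Gus, Pia become infected (initial).
Round 2 — checking thresholds:
  Jo: 1 of 1 neighbours ≥ 1, becomes infected.
  Kai: 1 of 1 neighbours ≥ 1, becomes infected.
  Omar: 1 of 2 neighbours < 2, holds.
Round 3 — no new infections; cascade stops.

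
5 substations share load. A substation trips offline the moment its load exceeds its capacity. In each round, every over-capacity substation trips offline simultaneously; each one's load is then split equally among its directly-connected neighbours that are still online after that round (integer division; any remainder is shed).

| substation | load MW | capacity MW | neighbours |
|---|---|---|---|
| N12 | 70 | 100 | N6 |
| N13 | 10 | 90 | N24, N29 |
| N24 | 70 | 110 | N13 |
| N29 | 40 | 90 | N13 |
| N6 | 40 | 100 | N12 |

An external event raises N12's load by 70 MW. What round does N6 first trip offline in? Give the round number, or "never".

Round 1 — N12 at 140 > 100. N12 trips offline.
  N12 sheds 140 MW to N6: 140 each.
    N6: 40+140 = 180 > 100
Round 2 — N6 trips offline.
  N6 sheds 180 MW: no online neighbours, lost.
No further trips.

2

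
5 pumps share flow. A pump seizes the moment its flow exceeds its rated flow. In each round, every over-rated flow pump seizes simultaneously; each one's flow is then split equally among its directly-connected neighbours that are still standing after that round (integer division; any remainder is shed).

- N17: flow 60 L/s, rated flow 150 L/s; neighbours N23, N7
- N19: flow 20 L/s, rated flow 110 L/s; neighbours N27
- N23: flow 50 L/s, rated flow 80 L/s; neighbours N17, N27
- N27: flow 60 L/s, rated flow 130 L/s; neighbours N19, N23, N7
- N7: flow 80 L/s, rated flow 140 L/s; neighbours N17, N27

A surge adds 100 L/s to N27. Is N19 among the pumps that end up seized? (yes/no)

Round 1 — N27 at 160 > 130. N27 seizes.
  N27 sheds 160 L/s to N19, N23, N7: 53 each (1 lost).
    N19: 20+53 = 73 ≤ 110
    N23: 50+53 = 103 > 80
    N7: 80+53 = 133 ≤ 140
Round 2 — N23 seizes.
  N23 sheds 103 L/s to N17: 103 each.
    N17: 60+103 = 163 > 150
Round 3 — N17 seizes.
  N17 sheds 163 L/s to N7: 163 each.
    N7: 133+163 = 296 > 140
Round 4 — N7 seizes.
  N7 sheds 296 L/s: no online neighbours, lost.
No further seizures.

no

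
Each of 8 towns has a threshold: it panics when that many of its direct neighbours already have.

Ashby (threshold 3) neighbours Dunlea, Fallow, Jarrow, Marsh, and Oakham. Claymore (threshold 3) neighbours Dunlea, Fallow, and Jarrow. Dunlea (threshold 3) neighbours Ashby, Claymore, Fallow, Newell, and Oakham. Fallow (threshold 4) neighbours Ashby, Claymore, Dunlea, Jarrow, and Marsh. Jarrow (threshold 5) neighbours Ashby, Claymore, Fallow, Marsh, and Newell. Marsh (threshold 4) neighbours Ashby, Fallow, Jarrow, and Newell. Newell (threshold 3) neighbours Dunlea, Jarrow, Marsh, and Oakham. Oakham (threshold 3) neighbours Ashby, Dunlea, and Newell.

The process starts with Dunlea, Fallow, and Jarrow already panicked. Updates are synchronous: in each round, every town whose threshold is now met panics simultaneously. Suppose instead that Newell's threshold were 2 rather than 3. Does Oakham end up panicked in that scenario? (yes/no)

yes

With Newell's threshold at 2:
Round 1 — Dunlea, Fallow, Jarrow panic (initial).
Round 2 — checking thresholds:
  Ashby: 3 of 5 neighbours ≥ 3, panics.
  Claymore: 3 of 3 neighbours ≥ 3, panics.
  Marsh: 2 of 4 neighbours < 4, below threshold.
  Newell: 2 of 4 neighbours ≥ 2, panics.
  Oakham: 1 of 3 neighbours < 3, below threshold.
Round 3 — checking thresholds:
  Marsh: 4 of 4 neighbours ≥ 4, panics.
  Oakham: 3 of 3 neighbours ≥ 3, panics.
Round 4 — no new panics; cascade stops.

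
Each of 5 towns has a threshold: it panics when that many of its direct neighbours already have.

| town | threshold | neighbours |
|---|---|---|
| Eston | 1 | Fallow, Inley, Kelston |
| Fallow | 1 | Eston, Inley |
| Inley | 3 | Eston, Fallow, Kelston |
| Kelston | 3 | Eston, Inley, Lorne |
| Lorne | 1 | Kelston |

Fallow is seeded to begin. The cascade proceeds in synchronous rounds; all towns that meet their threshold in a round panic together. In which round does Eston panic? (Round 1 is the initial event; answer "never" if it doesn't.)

Round 1 — Fallow panics (initial).
Round 2 — checking thresholds:
  Eston: 1 of 3 neighbours ≥ 1, panics.
  Inley: 1 of 3 neighbours < 3, not yet.
Round 3 — no new panics; cascade stops.

2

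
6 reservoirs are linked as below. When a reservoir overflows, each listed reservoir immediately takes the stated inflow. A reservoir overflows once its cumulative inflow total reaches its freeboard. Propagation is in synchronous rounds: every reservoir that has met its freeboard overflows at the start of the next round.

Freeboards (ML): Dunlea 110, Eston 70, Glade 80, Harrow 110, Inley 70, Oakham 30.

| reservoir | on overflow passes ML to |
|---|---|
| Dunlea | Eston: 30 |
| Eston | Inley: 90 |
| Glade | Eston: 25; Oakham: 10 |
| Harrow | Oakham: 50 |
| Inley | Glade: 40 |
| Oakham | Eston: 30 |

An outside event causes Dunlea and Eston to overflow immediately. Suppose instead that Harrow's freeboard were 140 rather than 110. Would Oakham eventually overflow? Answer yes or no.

With Harrow's freeboard at 140:
Round 1 — Dunlea, Eston overflow (initial).
  Inley: +90 → 90 ≥ 70
Round 2 — Inley overflows.
  Glade: +40 → 40 < 80
No further overflows.

no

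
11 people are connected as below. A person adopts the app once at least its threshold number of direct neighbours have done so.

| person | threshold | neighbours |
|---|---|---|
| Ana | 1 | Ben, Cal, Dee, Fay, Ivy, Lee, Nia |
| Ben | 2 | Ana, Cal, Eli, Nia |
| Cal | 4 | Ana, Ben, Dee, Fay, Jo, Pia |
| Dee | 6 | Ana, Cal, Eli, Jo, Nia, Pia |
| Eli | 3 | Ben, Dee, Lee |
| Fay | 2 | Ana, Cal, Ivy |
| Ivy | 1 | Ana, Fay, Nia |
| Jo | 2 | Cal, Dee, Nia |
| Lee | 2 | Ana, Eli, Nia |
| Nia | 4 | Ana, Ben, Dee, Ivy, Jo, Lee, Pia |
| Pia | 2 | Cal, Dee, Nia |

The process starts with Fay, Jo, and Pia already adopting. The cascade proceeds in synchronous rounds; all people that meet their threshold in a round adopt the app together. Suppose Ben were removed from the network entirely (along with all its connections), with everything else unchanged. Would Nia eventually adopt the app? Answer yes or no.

yes

With Ben removed:
Round 1 — Fay, Jo, Pia adopt the app (initial).
Round 2 — checking thresholds:
  Ana: 1 of 6 neighbours ≥ 1, adopts the app.
  Cal: 3 of 5 neighbours < 4, holds.
  Dee: 2 of 6 neighbours < 6, holds.
  Ivy: 1 of 3 neighbours ≥ 1, adopts the app.
  Nia: 2 of 6 neighbours < 4, holds.
Round 3 — checking thresholds:
  Cal: 4 of 5 neighbours ≥ 4, adopts the app.
  Dee: 3 of 6 neighbours < 6, holds.
  Lee: 1 of 3 neighbours < 2, holds.
  Nia: 4 of 6 neighbours ≥ 4, adopts the app.
Round 4 — checking thresholds:
  Dee: 5 of 6 neighbours < 6, holds.
  Lee: 2 of 3 neighbours ≥ 2, adopts the app.
Round 5 — no new adoptions; cascade stops.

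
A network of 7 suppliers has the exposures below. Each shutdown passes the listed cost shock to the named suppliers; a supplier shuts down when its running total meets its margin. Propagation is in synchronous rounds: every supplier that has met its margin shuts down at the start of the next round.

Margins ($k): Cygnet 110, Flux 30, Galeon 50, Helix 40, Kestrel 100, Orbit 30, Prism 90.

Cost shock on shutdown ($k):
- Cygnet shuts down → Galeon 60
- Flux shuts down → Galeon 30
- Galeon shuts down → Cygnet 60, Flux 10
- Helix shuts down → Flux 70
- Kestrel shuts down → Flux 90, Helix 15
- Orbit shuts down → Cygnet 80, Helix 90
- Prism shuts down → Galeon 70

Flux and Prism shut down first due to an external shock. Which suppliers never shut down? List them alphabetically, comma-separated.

Round 1 — Flux, Prism shut down (initial).
  Galeon: +30+70 → 100 ≥ 50
Round 2 — Galeon shuts down.
  Cygnet: +60 → 60 < 110
No further shutdowns.

Cygnet, Helix, Kestrel, Orbit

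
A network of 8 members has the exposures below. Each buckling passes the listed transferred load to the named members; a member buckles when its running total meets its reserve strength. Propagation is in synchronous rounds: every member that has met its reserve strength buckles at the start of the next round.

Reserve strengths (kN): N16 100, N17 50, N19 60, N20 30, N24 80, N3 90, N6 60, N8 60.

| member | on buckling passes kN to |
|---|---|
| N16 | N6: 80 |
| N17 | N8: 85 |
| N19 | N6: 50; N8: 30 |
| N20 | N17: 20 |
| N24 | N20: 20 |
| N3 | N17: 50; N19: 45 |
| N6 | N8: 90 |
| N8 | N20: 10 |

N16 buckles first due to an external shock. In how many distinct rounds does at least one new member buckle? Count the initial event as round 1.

Round 1 — N16 buckles (initial).
  N6: +80 → 80 ≥ 60
Round 2 — N6 buckles.
  N8: +90 → 90 ≥ 60
Round 3 — N8 buckles.
  N20: +10 → 10 < 30
No further bucklings.

3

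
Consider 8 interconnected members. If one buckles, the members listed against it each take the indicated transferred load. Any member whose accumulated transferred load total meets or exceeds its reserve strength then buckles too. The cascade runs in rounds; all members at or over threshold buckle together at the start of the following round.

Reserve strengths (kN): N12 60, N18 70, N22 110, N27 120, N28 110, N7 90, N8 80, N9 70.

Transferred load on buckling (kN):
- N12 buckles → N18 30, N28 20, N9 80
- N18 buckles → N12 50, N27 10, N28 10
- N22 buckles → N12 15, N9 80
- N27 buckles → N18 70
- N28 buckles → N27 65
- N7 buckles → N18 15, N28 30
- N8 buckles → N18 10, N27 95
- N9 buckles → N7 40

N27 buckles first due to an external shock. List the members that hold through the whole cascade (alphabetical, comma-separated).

Round 1 — N27 buckles (initial).
  N18: +70 → 70 ≥ 70
Round 2 — N18 buckles.
  N12: +50 → 50 < 60
  N28: +10 → 10 < 110
No further bucklings.

N12, N22, N28, N7, N8, N9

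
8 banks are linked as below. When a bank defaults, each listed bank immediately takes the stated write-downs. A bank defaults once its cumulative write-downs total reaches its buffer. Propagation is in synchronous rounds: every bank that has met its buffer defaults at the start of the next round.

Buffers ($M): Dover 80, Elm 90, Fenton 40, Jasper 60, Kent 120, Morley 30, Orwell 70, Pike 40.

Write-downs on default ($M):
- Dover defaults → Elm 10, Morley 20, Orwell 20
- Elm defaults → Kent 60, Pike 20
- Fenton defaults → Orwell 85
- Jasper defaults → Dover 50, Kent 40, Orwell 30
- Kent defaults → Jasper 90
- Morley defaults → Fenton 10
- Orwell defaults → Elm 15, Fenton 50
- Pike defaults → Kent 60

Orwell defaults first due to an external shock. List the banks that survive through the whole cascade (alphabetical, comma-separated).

Round 1 — Orwell defaults (initial).
  Elm: +15 → 15 < 90
  Fenton: +50 → 50 ≥ 40
Round 2 — Fenton defaults.
No further defaults.

Dover, Elm, Jasper, Kent, Morley, Pike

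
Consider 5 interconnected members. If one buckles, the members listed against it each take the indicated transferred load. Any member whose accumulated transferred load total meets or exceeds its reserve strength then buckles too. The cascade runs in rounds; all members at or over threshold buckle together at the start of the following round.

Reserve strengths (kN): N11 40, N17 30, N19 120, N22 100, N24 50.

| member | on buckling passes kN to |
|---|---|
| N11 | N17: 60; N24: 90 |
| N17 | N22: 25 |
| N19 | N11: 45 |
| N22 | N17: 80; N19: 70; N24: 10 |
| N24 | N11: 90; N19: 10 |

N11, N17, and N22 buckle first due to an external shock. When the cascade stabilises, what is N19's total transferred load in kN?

Round 1 — N11, N17, N22 buckle (initial).
  N19: +70 → 70 < 120
  N24: +90+10 → 100 ≥ 50
Round 2 — N24 buckles.
  N19: +10 → 80 < 120
No further bucklings.

80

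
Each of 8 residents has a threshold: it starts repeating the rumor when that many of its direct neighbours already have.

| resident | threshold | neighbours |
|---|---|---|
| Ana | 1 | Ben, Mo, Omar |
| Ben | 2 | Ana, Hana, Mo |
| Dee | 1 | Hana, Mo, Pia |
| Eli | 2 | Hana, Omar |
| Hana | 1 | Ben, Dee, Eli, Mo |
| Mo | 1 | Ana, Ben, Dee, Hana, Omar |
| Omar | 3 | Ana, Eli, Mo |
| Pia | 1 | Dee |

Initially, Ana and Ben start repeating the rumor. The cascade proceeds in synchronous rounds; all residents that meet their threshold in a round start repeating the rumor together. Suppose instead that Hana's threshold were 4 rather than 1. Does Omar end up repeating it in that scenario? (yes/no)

no

With Hana's threshold at 4:
Round 1 — Ana, Ben start repeating the rumor (initial).
Round 2 — checking thresholds:
  Hana: 1 of 4 neighbours < 4, below threshold.
  Mo: 2 of 5 neighbours ≥ 1, starts repeating the rumor.
  Omar: 1 of 3 neighbours < 3, below threshold.
Round 3 — checking thresholds:
  Dee: 1 of 3 neighbours ≥ 1, starts repeating the rumor.
  Hana: 2 of 4 neighbours < 4, below threshold.
  Omar: 2 of 3 neighbours < 3, below threshold.
Round 4 — checking thresholds:
  Hana: 3 of 4 neighbours < 4, below threshold.
  Omar: 2 of 3 neighbours < 3, below threshold.
  Pia: 1 of 1 neighbours ≥ 1, starts repeating the rumor.
Round 5 — no new spreads; cascade stops.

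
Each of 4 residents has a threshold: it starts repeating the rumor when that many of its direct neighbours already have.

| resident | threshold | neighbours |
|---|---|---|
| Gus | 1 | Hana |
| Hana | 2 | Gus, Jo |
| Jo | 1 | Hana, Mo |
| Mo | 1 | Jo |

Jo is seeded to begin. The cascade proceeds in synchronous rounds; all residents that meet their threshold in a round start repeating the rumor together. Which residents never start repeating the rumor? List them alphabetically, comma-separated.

Round 1 — Jo starts repeating the rumor (initial).
Round 2 — checking thresholds:
  Hana: 1 of 2 neighbours < 2, holds.
  Mo: 1 of 1 neighbours ≥ 1, starts repeating the rumor.
Round 3 — no new spreads; cascade stops.

Gus, Hana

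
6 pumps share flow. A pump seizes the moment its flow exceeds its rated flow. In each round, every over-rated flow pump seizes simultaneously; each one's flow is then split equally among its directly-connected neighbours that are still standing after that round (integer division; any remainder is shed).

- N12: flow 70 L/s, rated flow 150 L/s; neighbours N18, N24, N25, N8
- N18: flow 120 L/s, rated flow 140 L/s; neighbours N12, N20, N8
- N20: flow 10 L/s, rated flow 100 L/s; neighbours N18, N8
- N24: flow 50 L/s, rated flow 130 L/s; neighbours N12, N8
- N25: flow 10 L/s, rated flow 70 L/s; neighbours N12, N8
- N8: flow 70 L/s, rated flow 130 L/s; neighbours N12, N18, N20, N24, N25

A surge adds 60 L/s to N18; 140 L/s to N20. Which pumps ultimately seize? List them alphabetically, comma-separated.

N12, N18, N20, N24, N25, N8

Round 1 — N18 at 180 > 140; N20 at 150 > 100. N18, N20 seize.
  N18 sheds 180 L/s to N12, N8: 90 each.
    N12: 70+90 = 160 > 150
    N8: 70+90 = 160 > 130
  N20 sheds 150 L/s to N8: 150 each.
    N8: 160+150 = 310 > 130
Round 2 — N12, N8 seize.
  N12 sheds 160 L/s to N24, N25: 80 each.
    N24: 50+80 = 130 ≤ 130
    N25: 10+80 = 90 > 70
  N8 sheds 310 L/s to N24, N25: 155 each.
    N24: 130+155 = 285 > 130
    N25: 90+155 = 245 > 70
Round 3 — N24, N25 seize.
  N24 sheds 285 L/s: no online neighbours, lost.
  N25 sheds 245 L/s: no online neighbours, lost.
No further seizures.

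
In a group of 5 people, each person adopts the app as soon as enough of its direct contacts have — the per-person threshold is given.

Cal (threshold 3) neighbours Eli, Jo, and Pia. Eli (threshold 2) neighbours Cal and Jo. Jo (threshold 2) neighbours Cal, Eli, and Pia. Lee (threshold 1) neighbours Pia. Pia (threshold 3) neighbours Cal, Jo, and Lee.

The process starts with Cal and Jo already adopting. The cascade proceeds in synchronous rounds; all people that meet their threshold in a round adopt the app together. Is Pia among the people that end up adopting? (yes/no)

no

Round 1 — Cal, Jo adopt the app (initial).
Round 2 — checking thresholds:
  Eli: 2 of 2 neighbours ≥ 2, adopts the app.
  Pia: 2 of 3 neighbours < 3, holds.
Round 3 — no new adoptions; cascade stops.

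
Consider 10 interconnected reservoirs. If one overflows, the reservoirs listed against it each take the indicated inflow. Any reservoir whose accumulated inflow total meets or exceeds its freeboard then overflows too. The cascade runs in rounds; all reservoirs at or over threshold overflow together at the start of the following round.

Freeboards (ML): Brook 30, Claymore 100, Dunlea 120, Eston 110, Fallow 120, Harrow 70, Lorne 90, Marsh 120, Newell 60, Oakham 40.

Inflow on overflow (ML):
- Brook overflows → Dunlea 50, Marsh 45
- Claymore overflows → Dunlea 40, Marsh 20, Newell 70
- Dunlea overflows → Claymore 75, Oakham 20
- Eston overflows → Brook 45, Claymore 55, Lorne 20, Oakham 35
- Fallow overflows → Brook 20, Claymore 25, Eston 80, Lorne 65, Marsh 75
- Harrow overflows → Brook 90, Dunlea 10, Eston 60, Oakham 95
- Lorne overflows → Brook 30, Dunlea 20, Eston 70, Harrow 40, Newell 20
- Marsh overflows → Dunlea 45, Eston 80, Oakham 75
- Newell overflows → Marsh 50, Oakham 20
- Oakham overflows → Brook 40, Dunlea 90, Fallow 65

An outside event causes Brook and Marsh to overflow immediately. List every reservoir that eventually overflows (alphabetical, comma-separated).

Brook, Dunlea, Marsh, Oakham

Round 1 — Brook, Marsh overflow (initial).
  Dunlea: +50+45 → 95 < 120
  Eston: +80 → 80 < 110
  Oakham: +75 → 75 ≥ 40
Round 2 — Oakham overflows.
  Dunlea: +90 → 185 ≥ 120
  Fallow: +65 → 65 < 120
Round 3 — Dunlea overflows.
  Claymore: +75 → 75 < 100
No further overflows.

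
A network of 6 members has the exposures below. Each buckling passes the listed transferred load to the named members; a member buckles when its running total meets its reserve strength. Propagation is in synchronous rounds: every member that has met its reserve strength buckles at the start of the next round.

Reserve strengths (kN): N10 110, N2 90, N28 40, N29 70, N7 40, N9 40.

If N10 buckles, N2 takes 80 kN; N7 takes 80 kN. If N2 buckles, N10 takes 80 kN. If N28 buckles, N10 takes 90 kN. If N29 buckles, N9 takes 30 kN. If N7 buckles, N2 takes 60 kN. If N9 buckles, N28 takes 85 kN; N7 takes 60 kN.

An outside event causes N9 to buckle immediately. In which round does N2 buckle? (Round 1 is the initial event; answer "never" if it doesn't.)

never

Round 1 — N9 buckles (initial).
  N28: +85 → 85 ≥ 40
  N7: +60 → 60 ≥ 40
Round 2 — N28, N7 buckle.
  N10: +90 → 90 < 110
  N2: +60 → 60 < 90
No further bucklings.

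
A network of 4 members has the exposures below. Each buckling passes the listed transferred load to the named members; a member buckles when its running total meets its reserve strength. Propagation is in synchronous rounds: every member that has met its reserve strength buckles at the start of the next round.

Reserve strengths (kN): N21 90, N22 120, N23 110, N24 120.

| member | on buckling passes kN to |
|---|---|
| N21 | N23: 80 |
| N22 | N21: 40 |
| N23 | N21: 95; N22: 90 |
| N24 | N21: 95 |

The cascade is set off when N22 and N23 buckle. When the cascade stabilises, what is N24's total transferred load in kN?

0

Round 1 — N22, N23 buckle (initial).
  N21: +40+95 → 135 ≥ 90
Round 2 — N21 buckles.
No further bucklings.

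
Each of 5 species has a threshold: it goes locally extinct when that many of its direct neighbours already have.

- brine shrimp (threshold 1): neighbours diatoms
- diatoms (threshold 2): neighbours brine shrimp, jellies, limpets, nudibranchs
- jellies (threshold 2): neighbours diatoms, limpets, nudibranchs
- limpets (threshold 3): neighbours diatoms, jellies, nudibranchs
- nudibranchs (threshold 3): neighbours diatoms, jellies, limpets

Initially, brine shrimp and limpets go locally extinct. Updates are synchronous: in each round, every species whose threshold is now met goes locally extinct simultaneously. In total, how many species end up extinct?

5

Round 1 — brine shrimp, limpets go locally extinct (initial).
Round 2 — checking thresholds:
  diatoms: 2 of 4 neighbours ≥ 2, goes locally extinct.
  jellies: 1 of 3 neighbours < 2, holds.
  nudibranchs: 1 of 3 neighbours < 3, holds.
Round 3 — checking thresholds:
  jellies: 2 of 3 neighbours ≥ 2, goes locally extinct.
  nudibranchs: 2 of 3 neighbours < 3, holds.
Round 4 — checking thresholds:
  nudibranchs: 3 of 3 neighbours ≥ 3, goes locally extinct.
Round 5 — no new extinctions; cascade stops.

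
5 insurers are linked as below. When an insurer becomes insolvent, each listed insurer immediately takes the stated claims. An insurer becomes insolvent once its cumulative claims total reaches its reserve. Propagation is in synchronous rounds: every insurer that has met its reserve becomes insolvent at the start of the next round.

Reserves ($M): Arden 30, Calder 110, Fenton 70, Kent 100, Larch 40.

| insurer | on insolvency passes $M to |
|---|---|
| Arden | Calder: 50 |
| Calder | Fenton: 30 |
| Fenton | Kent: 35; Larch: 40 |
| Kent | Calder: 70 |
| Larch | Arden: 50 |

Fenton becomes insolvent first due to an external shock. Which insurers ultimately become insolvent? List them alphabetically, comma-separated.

Round 1 — Fenton becomes insolvent (initial).
  Kent: +35 → 35 < 100
  Larch: +40 → 40 ≥ 40
Round 2 — Larch becomes insolvent.
  Arden: +50 → 50 ≥ 30
Round 3 — Arden becomes insolvent.
  Calder: +50 → 50 < 110
No further insolvencies.

Arden, Fenton, Larch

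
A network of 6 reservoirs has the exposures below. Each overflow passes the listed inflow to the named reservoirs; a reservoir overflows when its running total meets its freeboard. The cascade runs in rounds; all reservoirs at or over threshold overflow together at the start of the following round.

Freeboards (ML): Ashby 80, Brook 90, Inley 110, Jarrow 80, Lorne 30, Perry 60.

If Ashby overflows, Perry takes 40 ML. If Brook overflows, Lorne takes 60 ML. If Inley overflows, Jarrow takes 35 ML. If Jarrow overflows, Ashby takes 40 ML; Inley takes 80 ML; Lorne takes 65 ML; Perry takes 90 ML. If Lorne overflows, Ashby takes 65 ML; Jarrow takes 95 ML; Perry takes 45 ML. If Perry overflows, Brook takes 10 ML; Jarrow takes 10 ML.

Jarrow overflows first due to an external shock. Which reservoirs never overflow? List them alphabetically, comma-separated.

Brook, Inley

Round 1 — Jarrow overflows (initial).
  Ashby: +40 → 40 < 80
  Inley: +80 → 80 < 110
  Lorne: +65 → 65 ≥ 30
  Perry: +90 → 90 ≥ 60
Round 2 — Lorne, Perry overflow.
  Ashby: +65 → 105 ≥ 80
  Brook: +10 → 10 < 90
Round 3 — Ashby overflows.
No further overflows.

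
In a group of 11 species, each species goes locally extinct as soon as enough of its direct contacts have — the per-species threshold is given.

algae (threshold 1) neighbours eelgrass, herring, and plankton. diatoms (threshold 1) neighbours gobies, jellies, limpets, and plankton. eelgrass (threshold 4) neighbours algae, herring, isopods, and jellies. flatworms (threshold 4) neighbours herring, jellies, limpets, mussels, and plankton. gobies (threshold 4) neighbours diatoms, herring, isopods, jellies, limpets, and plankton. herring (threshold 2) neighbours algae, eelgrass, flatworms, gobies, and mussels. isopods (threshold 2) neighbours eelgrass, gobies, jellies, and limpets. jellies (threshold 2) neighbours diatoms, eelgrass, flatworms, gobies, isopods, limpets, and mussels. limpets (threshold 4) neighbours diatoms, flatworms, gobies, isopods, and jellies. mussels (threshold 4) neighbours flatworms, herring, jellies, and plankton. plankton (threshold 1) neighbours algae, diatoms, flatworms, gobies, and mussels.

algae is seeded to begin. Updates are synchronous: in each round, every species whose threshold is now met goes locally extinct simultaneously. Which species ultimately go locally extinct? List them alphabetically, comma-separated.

Round 1 — algae goes locally extinct (initial).
Round 2 — checking thresholds:
  eelgrass: 1 of 4 neighbours < 4, holds.
  herring: 1 of 5 neighbours < 2, holds.
  plankton: 1 of 5 neighbours ≥ 1, goes locally extinct.
Round 3 — checking thresholds:
  diatoms: 1 of 4 neighbours ≥ 1, goes locally extinct.
  eelgrass: 1 of 4 neighbours < 4, holds.
  flatworms: 1 of 5 neighbours < 4, holds.
  gobies: 1 of 6 neighbours < 4, holds.
  herring: 1 of 5 neighbours < 2, holds.
  mussels: 1 of 4 neighbours < 4, holds.
Round 4 — no new extinctions; cascade stops.

algae, diatoms, plankton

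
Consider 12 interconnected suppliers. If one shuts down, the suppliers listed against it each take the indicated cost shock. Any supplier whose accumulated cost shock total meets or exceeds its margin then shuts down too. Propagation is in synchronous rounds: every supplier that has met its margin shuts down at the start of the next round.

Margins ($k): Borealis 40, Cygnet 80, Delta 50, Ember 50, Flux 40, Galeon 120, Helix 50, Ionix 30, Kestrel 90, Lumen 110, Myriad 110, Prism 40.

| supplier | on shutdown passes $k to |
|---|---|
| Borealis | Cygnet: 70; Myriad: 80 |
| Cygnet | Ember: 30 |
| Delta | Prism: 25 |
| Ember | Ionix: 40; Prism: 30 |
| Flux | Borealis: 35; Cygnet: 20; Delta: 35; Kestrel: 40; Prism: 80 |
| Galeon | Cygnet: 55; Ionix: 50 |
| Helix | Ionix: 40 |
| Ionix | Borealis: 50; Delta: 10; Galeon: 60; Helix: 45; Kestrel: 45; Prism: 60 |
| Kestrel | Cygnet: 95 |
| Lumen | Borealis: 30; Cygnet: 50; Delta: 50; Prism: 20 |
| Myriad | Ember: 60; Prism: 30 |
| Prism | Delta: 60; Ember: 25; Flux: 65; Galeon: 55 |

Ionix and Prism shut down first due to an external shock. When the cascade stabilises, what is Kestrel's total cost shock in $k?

85

Round 1 — Ionix, Prism shut down (initial).
  Borealis: +50 → 50 ≥ 40
  Delta: +10+60 → 70 ≥ 50
  Ember: +25 → 25 < 50
  Flux: +65 → 65 ≥ 40
  Galeon: +60+55 → 115 < 120
  Helix: +45 → 45 < 50
  Kestrel: +45 → 45 < 90
Round 2 — Borealis, Delta, Flux shut down.
  Cygnet: +70+20 → 90 ≥ 80
  Kestrel: +40 → 85 < 90
  Myriad: +80 → 80 < 110
Round 3 — Cygnet shuts down.
  Ember: +30 → 55 ≥ 50
Round 4 — Ember shuts down.
No further shutdowns.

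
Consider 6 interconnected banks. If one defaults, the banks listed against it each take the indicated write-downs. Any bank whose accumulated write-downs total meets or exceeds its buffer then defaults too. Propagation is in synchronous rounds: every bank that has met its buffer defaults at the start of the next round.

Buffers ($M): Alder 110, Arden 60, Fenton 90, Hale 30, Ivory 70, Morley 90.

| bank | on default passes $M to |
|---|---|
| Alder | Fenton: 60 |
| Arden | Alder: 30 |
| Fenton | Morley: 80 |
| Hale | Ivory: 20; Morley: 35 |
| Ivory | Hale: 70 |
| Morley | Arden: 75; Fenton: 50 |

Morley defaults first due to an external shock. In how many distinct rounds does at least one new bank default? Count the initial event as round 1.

2

Round 1 — Morley defaults (initial).
  Arden: +75 → 75 ≥ 60
  Fenton: +50 → 50 < 90
Round 2 — Arden defaults.
  Alder: +30 → 30 < 110
No further defaults.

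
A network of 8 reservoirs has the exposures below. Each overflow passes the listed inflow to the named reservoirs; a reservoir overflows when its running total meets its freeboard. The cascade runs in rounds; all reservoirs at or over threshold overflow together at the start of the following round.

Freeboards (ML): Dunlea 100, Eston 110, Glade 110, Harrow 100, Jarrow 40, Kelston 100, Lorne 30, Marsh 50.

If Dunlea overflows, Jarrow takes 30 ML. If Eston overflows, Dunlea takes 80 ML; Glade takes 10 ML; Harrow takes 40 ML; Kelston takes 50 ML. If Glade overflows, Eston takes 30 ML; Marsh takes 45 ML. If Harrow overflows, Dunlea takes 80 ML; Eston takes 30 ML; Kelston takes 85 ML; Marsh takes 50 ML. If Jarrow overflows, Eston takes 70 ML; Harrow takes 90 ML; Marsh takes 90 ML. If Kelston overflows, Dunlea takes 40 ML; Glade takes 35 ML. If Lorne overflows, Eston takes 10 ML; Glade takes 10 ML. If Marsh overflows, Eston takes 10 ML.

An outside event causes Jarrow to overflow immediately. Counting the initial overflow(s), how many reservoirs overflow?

2

Round 1 — Jarrow overflows (initial).
  Eston: +70 → 70 < 110
  Harrow: +90 → 90 < 100
  Marsh: +90 → 90 ≥ 50
Round 2 — Marsh overflows.
  Eston: +10 → 80 < 110
No further overflows.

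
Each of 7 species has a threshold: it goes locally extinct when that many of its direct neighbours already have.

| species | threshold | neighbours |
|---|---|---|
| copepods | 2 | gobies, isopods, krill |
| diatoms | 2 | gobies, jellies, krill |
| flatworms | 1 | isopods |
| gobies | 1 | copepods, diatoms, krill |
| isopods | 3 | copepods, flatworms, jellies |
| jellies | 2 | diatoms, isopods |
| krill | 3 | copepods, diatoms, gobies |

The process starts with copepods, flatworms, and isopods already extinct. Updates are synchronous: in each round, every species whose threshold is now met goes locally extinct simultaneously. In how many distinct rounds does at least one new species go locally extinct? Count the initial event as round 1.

2

Round 1 — copepods, flatworms, isopods go locally extinct (initial).
Round 2 — checking thresholds:
  gobies: 1 of 3 neighbours ≥ 1, goes locally extinct.
  jellies: 1 of 2 neighbours < 2, not yet.
  krill: 1 of 3 neighbours < 3, not yet.
Round 3 — no new extinctions; cascade stops.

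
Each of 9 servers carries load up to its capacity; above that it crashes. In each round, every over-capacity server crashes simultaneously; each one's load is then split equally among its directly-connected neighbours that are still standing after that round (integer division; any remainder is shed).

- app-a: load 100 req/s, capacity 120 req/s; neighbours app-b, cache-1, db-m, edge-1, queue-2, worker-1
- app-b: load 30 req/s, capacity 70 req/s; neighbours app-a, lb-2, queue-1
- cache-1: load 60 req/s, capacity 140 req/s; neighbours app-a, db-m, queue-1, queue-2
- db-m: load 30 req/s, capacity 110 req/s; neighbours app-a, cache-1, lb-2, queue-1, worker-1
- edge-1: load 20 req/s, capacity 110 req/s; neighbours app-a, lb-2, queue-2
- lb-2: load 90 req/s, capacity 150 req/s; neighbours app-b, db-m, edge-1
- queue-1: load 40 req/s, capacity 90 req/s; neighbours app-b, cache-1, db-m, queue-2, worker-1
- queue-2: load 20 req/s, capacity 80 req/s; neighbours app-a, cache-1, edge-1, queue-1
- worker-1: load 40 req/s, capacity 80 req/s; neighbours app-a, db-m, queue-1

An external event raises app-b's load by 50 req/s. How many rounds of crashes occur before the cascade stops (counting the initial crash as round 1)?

Round 1 — app-b at 80 > 70. app-b crashes.
  app-b sheds 80 req/s to app-a, lb-2, queue-1: 26 each (2 lost).
    app-a: 100+26 = 126 > 120
    lb-2: 90+26 = 116 ≤ 150
    queue-1: 40+26 = 66 ≤ 90
Round 2 — app-a crashes.
  app-a sheds 126 req/s to cache-1, db-m, edge-1, queue-2, worker-1: 25 each (1 lost).
    cache-1: 60+25 = 85 ≤ 140
    db-m: 30+25 = 55 ≤ 110
    edge-1: 20+25 = 45 ≤ 110
    queue-2: 20+25 = 45 ≤ 80
    worker-1: 40+25 = 65 ≤ 80
No further crashes.

2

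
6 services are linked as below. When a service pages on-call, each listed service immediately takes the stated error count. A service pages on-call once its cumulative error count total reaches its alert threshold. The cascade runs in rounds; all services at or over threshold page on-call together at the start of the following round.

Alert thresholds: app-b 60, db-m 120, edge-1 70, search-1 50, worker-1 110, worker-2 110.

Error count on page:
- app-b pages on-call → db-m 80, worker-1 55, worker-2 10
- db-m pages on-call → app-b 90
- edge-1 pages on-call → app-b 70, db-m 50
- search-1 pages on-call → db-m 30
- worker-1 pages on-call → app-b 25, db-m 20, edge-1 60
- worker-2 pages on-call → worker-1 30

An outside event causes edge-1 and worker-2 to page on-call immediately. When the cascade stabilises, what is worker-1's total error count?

Round 1 — edge-1, worker-2 page on-call (initial).
  app-b: +70 → 70 ≥ 60
  db-m: +50 → 50 < 120
  worker-1: +30 → 30 < 110
Round 2 — app-b pages on-call.
  db-m: +80 → 130 ≥ 120
  worker-1: +55 → 85 < 110
Round 3 — db-m pages on-call.
No further pages.

85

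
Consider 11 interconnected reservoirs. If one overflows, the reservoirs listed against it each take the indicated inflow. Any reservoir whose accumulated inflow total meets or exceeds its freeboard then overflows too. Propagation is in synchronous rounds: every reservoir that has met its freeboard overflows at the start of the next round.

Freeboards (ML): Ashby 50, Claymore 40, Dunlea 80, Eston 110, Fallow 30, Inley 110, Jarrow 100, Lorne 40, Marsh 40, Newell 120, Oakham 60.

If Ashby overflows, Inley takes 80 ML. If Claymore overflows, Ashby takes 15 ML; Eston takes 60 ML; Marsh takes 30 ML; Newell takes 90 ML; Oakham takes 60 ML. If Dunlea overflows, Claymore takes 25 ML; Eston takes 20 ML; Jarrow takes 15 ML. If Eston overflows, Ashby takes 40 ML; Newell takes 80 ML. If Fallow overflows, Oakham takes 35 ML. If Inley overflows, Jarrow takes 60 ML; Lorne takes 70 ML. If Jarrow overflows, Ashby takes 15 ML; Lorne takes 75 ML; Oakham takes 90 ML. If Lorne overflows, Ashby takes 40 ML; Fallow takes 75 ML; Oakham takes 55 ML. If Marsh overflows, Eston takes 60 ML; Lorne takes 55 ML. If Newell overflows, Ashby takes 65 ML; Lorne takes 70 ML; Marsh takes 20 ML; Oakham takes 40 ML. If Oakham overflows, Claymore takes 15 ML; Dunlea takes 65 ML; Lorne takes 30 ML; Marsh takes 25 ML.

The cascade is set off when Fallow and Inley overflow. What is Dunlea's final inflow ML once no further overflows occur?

Round 1 — Fallow, Inley overflow (initial).
  Jarrow: +60 → 60 < 100
  Lorne: +70 → 70 ≥ 40
  Oakham: +35 → 35 < 60
Round 2 — Lorne overflows.
  Ashby: +40 → 40 < 50
  Oakham: +55 → 90 ≥ 60
Round 3 — Oakham overflows.
  Claymore: +15 → 15 < 40
  Dunlea: +65 → 65 < 80
  Marsh: +25 → 25 < 40
No further overflows.

65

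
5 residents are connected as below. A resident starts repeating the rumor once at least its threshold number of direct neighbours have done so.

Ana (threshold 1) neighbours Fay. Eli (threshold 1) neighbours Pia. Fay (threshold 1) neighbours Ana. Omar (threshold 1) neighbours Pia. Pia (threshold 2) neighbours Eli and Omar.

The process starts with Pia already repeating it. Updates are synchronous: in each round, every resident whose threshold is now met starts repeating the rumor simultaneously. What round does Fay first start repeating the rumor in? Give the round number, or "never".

Round 1 — Pia starts repeating the rumor (initial).
Round 2 — checking thresholds:
  Eli: 1 of 1 neighbours ≥ 1, starts repeating the rumor.
  Omar: 1 of 1 neighbours ≥ 1, starts repeating the rumor.
Round 3 — no new spreads; cascade stops.

never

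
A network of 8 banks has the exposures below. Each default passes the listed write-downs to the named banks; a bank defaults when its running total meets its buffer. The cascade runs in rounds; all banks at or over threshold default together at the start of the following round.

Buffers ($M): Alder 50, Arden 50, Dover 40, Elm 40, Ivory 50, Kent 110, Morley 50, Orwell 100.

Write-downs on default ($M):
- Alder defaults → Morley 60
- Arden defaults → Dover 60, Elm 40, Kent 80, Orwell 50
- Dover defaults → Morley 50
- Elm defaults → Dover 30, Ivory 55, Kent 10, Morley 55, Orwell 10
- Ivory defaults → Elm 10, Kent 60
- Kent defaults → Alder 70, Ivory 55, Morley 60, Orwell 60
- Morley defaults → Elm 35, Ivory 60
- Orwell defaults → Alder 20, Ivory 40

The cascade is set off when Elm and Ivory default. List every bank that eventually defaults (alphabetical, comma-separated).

Elm, Ivory, Morley

Round 1 — Elm, Ivory default (initial).
  Dover: +30 → 30 < 40
  Kent: +10+60 → 70 < 110
  Morley: +55 → 55 ≥ 50
  Orwell: +10 → 10 < 100
Round 2 — Morley defaults.
No further defaults.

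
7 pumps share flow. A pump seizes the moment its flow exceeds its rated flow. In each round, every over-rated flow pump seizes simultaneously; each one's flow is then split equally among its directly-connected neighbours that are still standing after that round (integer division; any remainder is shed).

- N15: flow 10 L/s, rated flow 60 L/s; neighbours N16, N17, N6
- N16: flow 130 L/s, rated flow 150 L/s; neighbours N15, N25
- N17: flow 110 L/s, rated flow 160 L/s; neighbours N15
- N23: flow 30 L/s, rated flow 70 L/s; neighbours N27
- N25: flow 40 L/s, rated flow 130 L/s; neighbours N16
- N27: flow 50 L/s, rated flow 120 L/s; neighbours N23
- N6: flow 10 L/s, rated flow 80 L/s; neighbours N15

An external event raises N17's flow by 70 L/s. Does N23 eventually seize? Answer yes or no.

Round 1 — N17 at 180 > 160. N17 seizes.
  N17 sheds 180 L/s to N15: 180 each.
    N15: 10+180 = 190 > 60
Round 2 — N15 seizes.
  N15 sheds 190 L/s to N16, N6: 95 each.
    N16: 130+95 = 225 > 150
    N6: 10+95 = 105 > 80
Round 3 — N16, N6 seize.
  N16 sheds 225 L/s to N25: 225 each.
    N25: 40+225 = 265 > 130
  N6 sheds 105 L/s: no online neighbours, lost.
Round 4 — N25 seizes.
  N25 sheds 265 L/s: no online neighbours, lost.
No further seizures.

no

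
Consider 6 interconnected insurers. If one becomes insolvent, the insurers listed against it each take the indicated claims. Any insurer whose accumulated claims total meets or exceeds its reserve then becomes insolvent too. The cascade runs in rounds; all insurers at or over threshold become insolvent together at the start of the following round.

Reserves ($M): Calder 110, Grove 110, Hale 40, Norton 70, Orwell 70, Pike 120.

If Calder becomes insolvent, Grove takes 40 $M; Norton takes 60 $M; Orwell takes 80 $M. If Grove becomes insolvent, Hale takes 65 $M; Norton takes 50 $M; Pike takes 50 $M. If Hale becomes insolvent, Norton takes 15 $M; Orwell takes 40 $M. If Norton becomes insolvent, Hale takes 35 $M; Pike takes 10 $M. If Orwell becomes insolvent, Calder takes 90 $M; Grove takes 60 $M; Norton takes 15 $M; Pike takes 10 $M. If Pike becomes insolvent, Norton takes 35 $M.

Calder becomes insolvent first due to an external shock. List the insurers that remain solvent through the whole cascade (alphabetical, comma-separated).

Round 1 — Calder becomes insolvent (initial).
  Grove: +40 → 40 < 110
  Norton: +60 → 60 < 70
  Orwell: +80 → 80 ≥ 70
Round 2 — Orwell becomes insolvent.
  Grove: +60 → 100 < 110
  Norton: +15 → 75 ≥ 70
  Pike: +10 → 10 < 120
Round 3 — Norton becomes insolvent.
  Hale: +35 → 35 < 40
  Pike: +10 → 20 < 120
No further insolvencies.

Grove, Hale, Pike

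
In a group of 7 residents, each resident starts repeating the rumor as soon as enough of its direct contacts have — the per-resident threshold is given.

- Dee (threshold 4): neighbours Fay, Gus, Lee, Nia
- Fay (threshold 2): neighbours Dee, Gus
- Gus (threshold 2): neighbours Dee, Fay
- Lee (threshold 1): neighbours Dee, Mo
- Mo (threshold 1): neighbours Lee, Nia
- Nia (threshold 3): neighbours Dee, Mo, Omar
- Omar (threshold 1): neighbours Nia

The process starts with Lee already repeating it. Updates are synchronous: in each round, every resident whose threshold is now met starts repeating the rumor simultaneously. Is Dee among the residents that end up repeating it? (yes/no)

no

Round 1 — Lee starts repeating the rumor (initial).
Round 2 — checking thresholds:
  Dee: 1 of 4 neighbours < 4, holds.
  Mo: 1 of 2 neighbours ≥ 1, starts repeating the rumor.
Round 3 — no new spreads; cascade stops.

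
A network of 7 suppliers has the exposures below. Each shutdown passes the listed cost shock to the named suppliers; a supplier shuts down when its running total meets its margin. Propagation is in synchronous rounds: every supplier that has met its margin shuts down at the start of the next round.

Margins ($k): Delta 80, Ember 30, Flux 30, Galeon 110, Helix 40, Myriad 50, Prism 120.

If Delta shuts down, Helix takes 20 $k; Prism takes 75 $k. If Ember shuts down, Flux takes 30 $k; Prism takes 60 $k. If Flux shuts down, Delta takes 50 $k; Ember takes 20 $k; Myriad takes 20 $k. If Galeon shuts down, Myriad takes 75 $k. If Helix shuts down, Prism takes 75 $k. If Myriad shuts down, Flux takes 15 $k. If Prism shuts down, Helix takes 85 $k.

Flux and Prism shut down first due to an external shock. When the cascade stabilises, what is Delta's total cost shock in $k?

Round 1 — Flux, Prism shut down (initial).
  Delta: +50 → 50 < 80
  Ember: +20 → 20 < 30
  Helix: +85 → 85 ≥ 40
  Myriad: +20 → 20 < 50
Round 2 — Helix shuts down.
No further shutdowns.

50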